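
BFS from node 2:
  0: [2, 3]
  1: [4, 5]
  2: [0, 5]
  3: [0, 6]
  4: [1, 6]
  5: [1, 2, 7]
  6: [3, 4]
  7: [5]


Visit 2, enqueue [0, 5]
Visit 0, enqueue [3]
Visit 5, enqueue [1, 7]
Visit 3, enqueue [6]
Visit 1, enqueue [4]
Visit 7, enqueue []
Visit 6, enqueue []
Visit 4, enqueue []

BFS order: [2, 0, 5, 3, 1, 7, 6, 4]


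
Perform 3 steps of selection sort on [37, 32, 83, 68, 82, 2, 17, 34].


Initial: [37, 32, 83, 68, 82, 2, 17, 34]
Step 1: min=2 at 5
  Swap: [2, 32, 83, 68, 82, 37, 17, 34]
Step 2: min=17 at 6
  Swap: [2, 17, 83, 68, 82, 37, 32, 34]
Step 3: min=32 at 6
  Swap: [2, 17, 32, 68, 82, 37, 83, 34]

After 3 steps: [2, 17, 32, 68, 82, 37, 83, 34]


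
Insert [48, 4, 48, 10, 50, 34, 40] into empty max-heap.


Insert 48: [48]
Insert 4: [48, 4]
Insert 48: [48, 4, 48]
Insert 10: [48, 10, 48, 4]
Insert 50: [50, 48, 48, 4, 10]
Insert 34: [50, 48, 48, 4, 10, 34]
Insert 40: [50, 48, 48, 4, 10, 34, 40]

Final heap: [50, 48, 48, 4, 10, 34, 40]


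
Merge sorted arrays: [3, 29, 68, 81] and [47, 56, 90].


Take 3 from A
Take 29 from A
Take 47 from B
Take 56 from B
Take 68 from A
Take 81 from A

Merged: [3, 29, 47, 56, 68, 81, 90]


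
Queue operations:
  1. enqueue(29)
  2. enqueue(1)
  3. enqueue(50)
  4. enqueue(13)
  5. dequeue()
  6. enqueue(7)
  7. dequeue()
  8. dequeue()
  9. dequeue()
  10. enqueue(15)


enqueue(29) -> [29]
enqueue(1) -> [29, 1]
enqueue(50) -> [29, 1, 50]
enqueue(13) -> [29, 1, 50, 13]
dequeue()->29, [1, 50, 13]
enqueue(7) -> [1, 50, 13, 7]
dequeue()->1, [50, 13, 7]
dequeue()->50, [13, 7]
dequeue()->13, [7]
enqueue(15) -> [7, 15]

Final queue: [7, 15]


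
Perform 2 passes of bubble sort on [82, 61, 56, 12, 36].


Initial: [82, 61, 56, 12, 36]
Pass 1: [61, 56, 12, 36, 82] (4 swaps)
Pass 2: [56, 12, 36, 61, 82] (3 swaps)

After 2 passes: [56, 12, 36, 61, 82]


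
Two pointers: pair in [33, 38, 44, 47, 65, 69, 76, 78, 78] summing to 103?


lo=0(33)+hi=8(78)=111
lo=0(33)+hi=7(78)=111
lo=0(33)+hi=6(76)=109
lo=0(33)+hi=5(69)=102
lo=1(38)+hi=5(69)=107
lo=1(38)+hi=4(65)=103

Yes: 38+65=103


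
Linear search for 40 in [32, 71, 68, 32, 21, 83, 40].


i=0: 32!=40
i=1: 71!=40
i=2: 68!=40
i=3: 32!=40
i=4: 21!=40
i=5: 83!=40
i=6: 40==40 found!

Found at 6, 7 comps


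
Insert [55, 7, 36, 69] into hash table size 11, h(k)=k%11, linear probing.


Insert 55: h=0 -> slot 0
Insert 7: h=7 -> slot 7
Insert 36: h=3 -> slot 3
Insert 69: h=3, 1 probes -> slot 4

Table: [55, None, None, 36, 69, None, None, 7, None, None, None]


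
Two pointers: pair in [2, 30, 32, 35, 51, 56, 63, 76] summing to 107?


lo=0(2)+hi=7(76)=78
lo=1(30)+hi=7(76)=106
lo=2(32)+hi=7(76)=108
lo=2(32)+hi=6(63)=95
lo=3(35)+hi=6(63)=98
lo=4(51)+hi=6(63)=114
lo=4(51)+hi=5(56)=107

Yes: 51+56=107


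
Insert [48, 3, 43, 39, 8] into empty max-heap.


Insert 48: [48]
Insert 3: [48, 3]
Insert 43: [48, 3, 43]
Insert 39: [48, 39, 43, 3]
Insert 8: [48, 39, 43, 3, 8]

Final heap: [48, 39, 43, 3, 8]


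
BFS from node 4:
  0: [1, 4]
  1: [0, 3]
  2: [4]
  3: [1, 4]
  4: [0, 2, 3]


Visit 4, enqueue [0, 2, 3]
Visit 0, enqueue [1]
Visit 2, enqueue []
Visit 3, enqueue []
Visit 1, enqueue []

BFS order: [4, 0, 2, 3, 1]


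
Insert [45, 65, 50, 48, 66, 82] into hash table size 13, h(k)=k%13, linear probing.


Insert 45: h=6 -> slot 6
Insert 65: h=0 -> slot 0
Insert 50: h=11 -> slot 11
Insert 48: h=9 -> slot 9
Insert 66: h=1 -> slot 1
Insert 82: h=4 -> slot 4

Table: [65, 66, None, None, 82, None, 45, None, None, 48, None, 50, None]


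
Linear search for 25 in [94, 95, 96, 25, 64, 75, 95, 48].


i=0: 94!=25
i=1: 95!=25
i=2: 96!=25
i=3: 25==25 found!

Found at 3, 4 comps


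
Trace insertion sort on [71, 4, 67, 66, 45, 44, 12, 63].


Initial: [71, 4, 67, 66, 45, 44, 12, 63]
Insert 4: [4, 71, 67, 66, 45, 44, 12, 63]
Insert 67: [4, 67, 71, 66, 45, 44, 12, 63]
Insert 66: [4, 66, 67, 71, 45, 44, 12, 63]
Insert 45: [4, 45, 66, 67, 71, 44, 12, 63]
Insert 44: [4, 44, 45, 66, 67, 71, 12, 63]
Insert 12: [4, 12, 44, 45, 66, 67, 71, 63]
Insert 63: [4, 12, 44, 45, 63, 66, 67, 71]

Sorted: [4, 12, 44, 45, 63, 66, 67, 71]


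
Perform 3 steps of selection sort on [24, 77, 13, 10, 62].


Initial: [24, 77, 13, 10, 62]
Step 1: min=10 at 3
  Swap: [10, 77, 13, 24, 62]
Step 2: min=13 at 2
  Swap: [10, 13, 77, 24, 62]
Step 3: min=24 at 3
  Swap: [10, 13, 24, 77, 62]

After 3 steps: [10, 13, 24, 77, 62]


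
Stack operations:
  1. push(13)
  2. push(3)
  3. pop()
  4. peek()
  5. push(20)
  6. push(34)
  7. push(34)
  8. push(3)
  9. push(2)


push(13) -> [13]
push(3) -> [13, 3]
pop()->3, [13]
peek()->13
push(20) -> [13, 20]
push(34) -> [13, 20, 34]
push(34) -> [13, 20, 34, 34]
push(3) -> [13, 20, 34, 34, 3]
push(2) -> [13, 20, 34, 34, 3, 2]

Final stack: [13, 20, 34, 34, 3, 2]


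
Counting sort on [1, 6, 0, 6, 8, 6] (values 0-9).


Input: [1, 6, 0, 6, 8, 6]
Counts: [1, 1, 0, 0, 0, 0, 3, 0, 1, 0]

Sorted: [0, 1, 6, 6, 6, 8]


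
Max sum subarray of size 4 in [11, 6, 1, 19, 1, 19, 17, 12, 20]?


[0:4]: 37
[1:5]: 27
[2:6]: 40
[3:7]: 56
[4:8]: 49
[5:9]: 68

Max: 68 at [5:9]


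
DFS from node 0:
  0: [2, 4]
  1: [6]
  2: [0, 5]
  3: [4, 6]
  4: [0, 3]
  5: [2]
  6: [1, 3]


Visit 0, push [4, 2]
Visit 2, push [5]
Visit 5, push []
Visit 4, push [3]
Visit 3, push [6]
Visit 6, push [1]
Visit 1, push []

DFS order: [0, 2, 5, 4, 3, 6, 1]


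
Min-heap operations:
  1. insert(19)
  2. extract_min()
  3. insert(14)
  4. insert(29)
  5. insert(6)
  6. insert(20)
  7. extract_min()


insert(19) -> [19]
extract_min()->19, []
insert(14) -> [14]
insert(29) -> [14, 29]
insert(6) -> [6, 29, 14]
insert(20) -> [6, 20, 14, 29]
extract_min()->6, [14, 20, 29]

Final heap: [14, 20, 29]


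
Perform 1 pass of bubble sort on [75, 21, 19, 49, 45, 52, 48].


Initial: [75, 21, 19, 49, 45, 52, 48]
Pass 1: [21, 19, 49, 45, 52, 48, 75] (6 swaps)

After 1 pass: [21, 19, 49, 45, 52, 48, 75]


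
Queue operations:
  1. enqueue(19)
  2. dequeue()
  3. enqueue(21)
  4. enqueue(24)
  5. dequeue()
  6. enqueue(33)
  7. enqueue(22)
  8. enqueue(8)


enqueue(19) -> [19]
dequeue()->19, []
enqueue(21) -> [21]
enqueue(24) -> [21, 24]
dequeue()->21, [24]
enqueue(33) -> [24, 33]
enqueue(22) -> [24, 33, 22]
enqueue(8) -> [24, 33, 22, 8]

Final queue: [24, 33, 22, 8]


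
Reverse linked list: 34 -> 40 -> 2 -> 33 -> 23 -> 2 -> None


Step 1: curr=34, set curr.next=prev(None) | reversed so far: 34
Step 2: curr=40, set curr.next=prev(34) | reversed so far: 40 -> 34
Step 3: curr=2, set curr.next=prev(40) | reversed so far: 2 -> 40 -> 34
Step 4: curr=33, set curr.next=prev(2) | reversed so far: 33 -> 2 -> 40 -> 34
Step 5: curr=23, set curr.next=prev(33) | reversed so far: 23 -> 33 -> 2 -> 40 -> 34
Step 6: curr=2, set curr.next=prev(23) | reversed so far: 2 -> 23 -> 33 -> 2 -> 40 -> 34

2 -> 23 -> 33 -> 2 -> 40 -> 34 -> None


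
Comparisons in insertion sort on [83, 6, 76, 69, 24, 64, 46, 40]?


Algorithm: insertion sort
Input: [83, 6, 76, 69, 24, 64, 46, 40]
Sorted: [6, 24, 40, 46, 64, 69, 76, 83]

25


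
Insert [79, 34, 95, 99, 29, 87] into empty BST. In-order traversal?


Insert 79: root
Insert 34: L from 79
Insert 95: R from 79
Insert 99: R from 79 -> R from 95
Insert 29: L from 79 -> L from 34
Insert 87: R from 79 -> L from 95

In-order: [29, 34, 79, 87, 95, 99]


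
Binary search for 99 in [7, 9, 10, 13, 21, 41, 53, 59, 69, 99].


Step 1: lo=0, hi=9, mid=4, val=21
Step 2: lo=5, hi=9, mid=7, val=59
Step 3: lo=8, hi=9, mid=8, val=69
Step 4: lo=9, hi=9, mid=9, val=99

Found at index 9


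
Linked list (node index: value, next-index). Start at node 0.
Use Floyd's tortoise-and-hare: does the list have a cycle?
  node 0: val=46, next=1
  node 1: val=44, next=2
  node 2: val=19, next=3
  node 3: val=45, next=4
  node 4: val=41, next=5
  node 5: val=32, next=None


Floyd's tortoise (slow, +1) and hare (fast, +2):
  init: slow=0, fast=0
  step 1: slow=1, fast=2
  step 2: slow=2, fast=4
  step 3: fast 4->5->None, no cycle

Cycle: no


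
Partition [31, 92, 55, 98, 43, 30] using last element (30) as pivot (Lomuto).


Pivot: 30
Place pivot at 0: [30, 92, 55, 98, 43, 31]

Partitioned: [30, 92, 55, 98, 43, 31]


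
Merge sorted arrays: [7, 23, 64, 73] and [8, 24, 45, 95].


Take 7 from A
Take 8 from B
Take 23 from A
Take 24 from B
Take 45 from B
Take 64 from A
Take 73 from A

Merged: [7, 8, 23, 24, 45, 64, 73, 95]


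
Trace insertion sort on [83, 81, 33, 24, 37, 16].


Initial: [83, 81, 33, 24, 37, 16]
Insert 81: [81, 83, 33, 24, 37, 16]
Insert 33: [33, 81, 83, 24, 37, 16]
Insert 24: [24, 33, 81, 83, 37, 16]
Insert 37: [24, 33, 37, 81, 83, 16]
Insert 16: [16, 24, 33, 37, 81, 83]

Sorted: [16, 24, 33, 37, 81, 83]


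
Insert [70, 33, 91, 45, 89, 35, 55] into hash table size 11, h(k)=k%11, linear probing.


Insert 70: h=4 -> slot 4
Insert 33: h=0 -> slot 0
Insert 91: h=3 -> slot 3
Insert 45: h=1 -> slot 1
Insert 89: h=1, 1 probes -> slot 2
Insert 35: h=2, 3 probes -> slot 5
Insert 55: h=0, 6 probes -> slot 6

Table: [33, 45, 89, 91, 70, 35, 55, None, None, None, None]


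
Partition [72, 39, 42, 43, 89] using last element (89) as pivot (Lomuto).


Pivot: 89
  72 <= 89: advance i (no swap)
  39 <= 89: advance i (no swap)
  42 <= 89: advance i (no swap)
  43 <= 89: advance i (no swap)
Place pivot at 4: [72, 39, 42, 43, 89]

Partitioned: [72, 39, 42, 43, 89]


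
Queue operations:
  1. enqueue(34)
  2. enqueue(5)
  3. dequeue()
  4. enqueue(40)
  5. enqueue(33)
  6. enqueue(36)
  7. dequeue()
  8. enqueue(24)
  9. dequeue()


enqueue(34) -> [34]
enqueue(5) -> [34, 5]
dequeue()->34, [5]
enqueue(40) -> [5, 40]
enqueue(33) -> [5, 40, 33]
enqueue(36) -> [5, 40, 33, 36]
dequeue()->5, [40, 33, 36]
enqueue(24) -> [40, 33, 36, 24]
dequeue()->40, [33, 36, 24]

Final queue: [33, 36, 24]


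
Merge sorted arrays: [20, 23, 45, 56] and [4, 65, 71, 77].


Take 4 from B
Take 20 from A
Take 23 from A
Take 45 from A
Take 56 from A

Merged: [4, 20, 23, 45, 56, 65, 71, 77]


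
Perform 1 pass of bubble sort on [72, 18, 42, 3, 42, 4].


Initial: [72, 18, 42, 3, 42, 4]
Pass 1: [18, 42, 3, 42, 4, 72] (5 swaps)

After 1 pass: [18, 42, 3, 42, 4, 72]


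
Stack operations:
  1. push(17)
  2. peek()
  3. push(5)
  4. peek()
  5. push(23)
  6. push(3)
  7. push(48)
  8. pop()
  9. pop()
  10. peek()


push(17) -> [17]
peek()->17
push(5) -> [17, 5]
peek()->5
push(23) -> [17, 5, 23]
push(3) -> [17, 5, 23, 3]
push(48) -> [17, 5, 23, 3, 48]
pop()->48, [17, 5, 23, 3]
pop()->3, [17, 5, 23]
peek()->23

Final stack: [17, 5, 23]


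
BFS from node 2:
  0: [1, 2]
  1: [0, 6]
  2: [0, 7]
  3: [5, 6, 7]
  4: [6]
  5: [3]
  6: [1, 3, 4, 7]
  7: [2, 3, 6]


Visit 2, enqueue [0, 7]
Visit 0, enqueue [1]
Visit 7, enqueue [3, 6]
Visit 1, enqueue []
Visit 3, enqueue [5]
Visit 6, enqueue [4]
Visit 5, enqueue []
Visit 4, enqueue []

BFS order: [2, 0, 7, 1, 3, 6, 5, 4]


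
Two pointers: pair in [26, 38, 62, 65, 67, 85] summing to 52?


lo=0(26)+hi=5(85)=111
lo=0(26)+hi=4(67)=93
lo=0(26)+hi=3(65)=91
lo=0(26)+hi=2(62)=88
lo=0(26)+hi=1(38)=64

No pair found


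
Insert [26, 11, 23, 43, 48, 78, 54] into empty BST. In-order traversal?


Insert 26: root
Insert 11: L from 26
Insert 23: L from 26 -> R from 11
Insert 43: R from 26
Insert 48: R from 26 -> R from 43
Insert 78: R from 26 -> R from 43 -> R from 48
Insert 54: R from 26 -> R from 43 -> R from 48 -> L from 78

In-order: [11, 23, 26, 43, 48, 54, 78]


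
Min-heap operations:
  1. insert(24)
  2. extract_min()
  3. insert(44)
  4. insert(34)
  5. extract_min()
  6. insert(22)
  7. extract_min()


insert(24) -> [24]
extract_min()->24, []
insert(44) -> [44]
insert(34) -> [34, 44]
extract_min()->34, [44]
insert(22) -> [22, 44]
extract_min()->22, [44]

Final heap: [44]


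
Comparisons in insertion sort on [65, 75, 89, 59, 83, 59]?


Algorithm: insertion sort
Input: [65, 75, 89, 59, 83, 59]
Sorted: [59, 59, 65, 75, 83, 89]

12


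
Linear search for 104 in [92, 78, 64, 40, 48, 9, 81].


i=0: 92!=104
i=1: 78!=104
i=2: 64!=104
i=3: 40!=104
i=4: 48!=104
i=5: 9!=104
i=6: 81!=104

Not found, 7 comps


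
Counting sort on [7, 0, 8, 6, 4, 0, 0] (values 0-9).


Input: [7, 0, 8, 6, 4, 0, 0]
Counts: [3, 0, 0, 0, 1, 0, 1, 1, 1, 0]

Sorted: [0, 0, 0, 4, 6, 7, 8]


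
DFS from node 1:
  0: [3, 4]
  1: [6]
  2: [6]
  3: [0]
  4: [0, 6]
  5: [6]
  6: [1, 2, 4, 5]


Visit 1, push [6]
Visit 6, push [5, 4, 2]
Visit 2, push []
Visit 4, push [0]
Visit 0, push [3]
Visit 3, push []
Visit 5, push []

DFS order: [1, 6, 2, 4, 0, 3, 5]


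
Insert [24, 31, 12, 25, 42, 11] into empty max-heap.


Insert 24: [24]
Insert 31: [31, 24]
Insert 12: [31, 24, 12]
Insert 25: [31, 25, 12, 24]
Insert 42: [42, 31, 12, 24, 25]
Insert 11: [42, 31, 12, 24, 25, 11]

Final heap: [42, 31, 12, 24, 25, 11]


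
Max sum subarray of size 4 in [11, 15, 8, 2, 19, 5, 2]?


[0:4]: 36
[1:5]: 44
[2:6]: 34
[3:7]: 28

Max: 44 at [1:5]


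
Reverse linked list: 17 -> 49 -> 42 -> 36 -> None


Step 1: curr=17, set curr.next=prev(None) | reversed so far: 17
Step 2: curr=49, set curr.next=prev(17) | reversed so far: 49 -> 17
Step 3: curr=42, set curr.next=prev(49) | reversed so far: 42 -> 49 -> 17
Step 4: curr=36, set curr.next=prev(42) | reversed so far: 36 -> 42 -> 49 -> 17

36 -> 42 -> 49 -> 17 -> None


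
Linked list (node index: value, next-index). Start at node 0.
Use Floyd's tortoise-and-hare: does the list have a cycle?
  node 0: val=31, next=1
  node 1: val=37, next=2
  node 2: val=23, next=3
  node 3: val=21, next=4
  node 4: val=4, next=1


Floyd's tortoise (slow, +1) and hare (fast, +2):
  init: slow=0, fast=0
  step 1: slow=1, fast=2
  step 2: slow=2, fast=4
  step 3: slow=3, fast=2
  step 4: slow=4, fast=4
  slow == fast at node 4: cycle detected

Cycle: yes


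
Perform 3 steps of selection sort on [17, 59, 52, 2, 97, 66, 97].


Initial: [17, 59, 52, 2, 97, 66, 97]
Step 1: min=2 at 3
  Swap: [2, 59, 52, 17, 97, 66, 97]
Step 2: min=17 at 3
  Swap: [2, 17, 52, 59, 97, 66, 97]
Step 3: min=52 at 2
  Swap: [2, 17, 52, 59, 97, 66, 97]

After 3 steps: [2, 17, 52, 59, 97, 66, 97]


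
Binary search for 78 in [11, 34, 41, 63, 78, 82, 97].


Step 1: lo=0, hi=6, mid=3, val=63
Step 2: lo=4, hi=6, mid=5, val=82
Step 3: lo=4, hi=4, mid=4, val=78

Found at index 4


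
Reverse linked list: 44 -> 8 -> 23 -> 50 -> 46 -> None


Step 1: curr=44, set curr.next=prev(None) | reversed so far: 44
Step 2: curr=8, set curr.next=prev(44) | reversed so far: 8 -> 44
Step 3: curr=23, set curr.next=prev(8) | reversed so far: 23 -> 8 -> 44
Step 4: curr=50, set curr.next=prev(23) | reversed so far: 50 -> 23 -> 8 -> 44
Step 5: curr=46, set curr.next=prev(50) | reversed so far: 46 -> 50 -> 23 -> 8 -> 44

46 -> 50 -> 23 -> 8 -> 44 -> None


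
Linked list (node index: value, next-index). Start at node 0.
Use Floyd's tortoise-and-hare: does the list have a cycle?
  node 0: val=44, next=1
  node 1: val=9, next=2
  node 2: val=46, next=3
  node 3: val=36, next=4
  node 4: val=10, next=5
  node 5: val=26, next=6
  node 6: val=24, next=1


Floyd's tortoise (slow, +1) and hare (fast, +2):
  init: slow=0, fast=0
  step 1: slow=1, fast=2
  step 2: slow=2, fast=4
  step 3: slow=3, fast=6
  step 4: slow=4, fast=2
  step 5: slow=5, fast=4
  step 6: slow=6, fast=6
  slow == fast at node 6: cycle detected

Cycle: yes


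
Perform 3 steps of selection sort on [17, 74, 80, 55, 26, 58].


Initial: [17, 74, 80, 55, 26, 58]
Step 1: min=17 at 0
  Swap: [17, 74, 80, 55, 26, 58]
Step 2: min=26 at 4
  Swap: [17, 26, 80, 55, 74, 58]
Step 3: min=55 at 3
  Swap: [17, 26, 55, 80, 74, 58]

After 3 steps: [17, 26, 55, 80, 74, 58]


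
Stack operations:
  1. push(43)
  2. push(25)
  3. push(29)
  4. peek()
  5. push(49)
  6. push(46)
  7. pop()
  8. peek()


push(43) -> [43]
push(25) -> [43, 25]
push(29) -> [43, 25, 29]
peek()->29
push(49) -> [43, 25, 29, 49]
push(46) -> [43, 25, 29, 49, 46]
pop()->46, [43, 25, 29, 49]
peek()->49

Final stack: [43, 25, 29, 49]


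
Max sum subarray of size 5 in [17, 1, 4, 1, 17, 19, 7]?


[0:5]: 40
[1:6]: 42
[2:7]: 48

Max: 48 at [2:7]


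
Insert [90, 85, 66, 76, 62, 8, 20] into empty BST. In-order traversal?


Insert 90: root
Insert 85: L from 90
Insert 66: L from 90 -> L from 85
Insert 76: L from 90 -> L from 85 -> R from 66
Insert 62: L from 90 -> L from 85 -> L from 66
Insert 8: L from 90 -> L from 85 -> L from 66 -> L from 62
Insert 20: L from 90 -> L from 85 -> L from 66 -> L from 62 -> R from 8

In-order: [8, 20, 62, 66, 76, 85, 90]


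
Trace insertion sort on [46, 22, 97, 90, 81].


Initial: [46, 22, 97, 90, 81]
Insert 22: [22, 46, 97, 90, 81]
Insert 97: [22, 46, 97, 90, 81]
Insert 90: [22, 46, 90, 97, 81]
Insert 81: [22, 46, 81, 90, 97]

Sorted: [22, 46, 81, 90, 97]


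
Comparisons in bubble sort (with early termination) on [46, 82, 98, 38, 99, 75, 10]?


Algorithm: bubble sort (with early termination)
Input: [46, 82, 98, 38, 99, 75, 10]
Sorted: [10, 38, 46, 75, 82, 98, 99]

21


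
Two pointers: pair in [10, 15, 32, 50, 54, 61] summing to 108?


lo=0(10)+hi=5(61)=71
lo=1(15)+hi=5(61)=76
lo=2(32)+hi=5(61)=93
lo=3(50)+hi=5(61)=111
lo=3(50)+hi=4(54)=104

No pair found


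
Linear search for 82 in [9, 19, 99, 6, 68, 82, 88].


i=0: 9!=82
i=1: 19!=82
i=2: 99!=82
i=3: 6!=82
i=4: 68!=82
i=5: 82==82 found!

Found at 5, 6 comps


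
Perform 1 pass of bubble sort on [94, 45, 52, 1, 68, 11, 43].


Initial: [94, 45, 52, 1, 68, 11, 43]
Pass 1: [45, 52, 1, 68, 11, 43, 94] (6 swaps)

After 1 pass: [45, 52, 1, 68, 11, 43, 94]


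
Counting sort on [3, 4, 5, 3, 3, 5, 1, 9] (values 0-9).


Input: [3, 4, 5, 3, 3, 5, 1, 9]
Counts: [0, 1, 0, 3, 1, 2, 0, 0, 0, 1]

Sorted: [1, 3, 3, 3, 4, 5, 5, 9]


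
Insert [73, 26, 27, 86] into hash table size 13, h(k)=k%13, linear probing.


Insert 73: h=8 -> slot 8
Insert 26: h=0 -> slot 0
Insert 27: h=1 -> slot 1
Insert 86: h=8, 1 probes -> slot 9

Table: [26, 27, None, None, None, None, None, None, 73, 86, None, None, None]


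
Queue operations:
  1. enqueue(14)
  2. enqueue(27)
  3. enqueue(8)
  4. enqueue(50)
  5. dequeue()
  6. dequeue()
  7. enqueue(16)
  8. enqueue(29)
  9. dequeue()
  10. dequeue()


enqueue(14) -> [14]
enqueue(27) -> [14, 27]
enqueue(8) -> [14, 27, 8]
enqueue(50) -> [14, 27, 8, 50]
dequeue()->14, [27, 8, 50]
dequeue()->27, [8, 50]
enqueue(16) -> [8, 50, 16]
enqueue(29) -> [8, 50, 16, 29]
dequeue()->8, [50, 16, 29]
dequeue()->50, [16, 29]

Final queue: [16, 29]


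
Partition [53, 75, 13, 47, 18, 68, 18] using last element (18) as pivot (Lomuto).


Pivot: 18
  13 <= 18: swap -> [13, 75, 53, 47, 18, 68, 18]
  18 <= 18: swap -> [13, 18, 53, 47, 75, 68, 18]
Place pivot at 2: [13, 18, 18, 47, 75, 68, 53]

Partitioned: [13, 18, 18, 47, 75, 68, 53]


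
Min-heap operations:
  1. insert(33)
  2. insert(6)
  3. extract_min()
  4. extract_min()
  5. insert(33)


insert(33) -> [33]
insert(6) -> [6, 33]
extract_min()->6, [33]
extract_min()->33, []
insert(33) -> [33]

Final heap: [33]


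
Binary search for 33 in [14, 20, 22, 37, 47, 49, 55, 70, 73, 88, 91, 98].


Step 1: lo=0, hi=11, mid=5, val=49
Step 2: lo=0, hi=4, mid=2, val=22
Step 3: lo=3, hi=4, mid=3, val=37

Not found


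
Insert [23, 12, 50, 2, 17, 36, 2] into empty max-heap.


Insert 23: [23]
Insert 12: [23, 12]
Insert 50: [50, 12, 23]
Insert 2: [50, 12, 23, 2]
Insert 17: [50, 17, 23, 2, 12]
Insert 36: [50, 17, 36, 2, 12, 23]
Insert 2: [50, 17, 36, 2, 12, 23, 2]

Final heap: [50, 17, 36, 2, 12, 23, 2]


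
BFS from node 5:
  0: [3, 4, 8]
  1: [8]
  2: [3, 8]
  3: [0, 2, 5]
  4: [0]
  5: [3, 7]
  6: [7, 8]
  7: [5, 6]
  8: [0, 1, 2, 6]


Visit 5, enqueue [3, 7]
Visit 3, enqueue [0, 2]
Visit 7, enqueue [6]
Visit 0, enqueue [4, 8]
Visit 2, enqueue []
Visit 6, enqueue []
Visit 4, enqueue []
Visit 8, enqueue [1]
Visit 1, enqueue []

BFS order: [5, 3, 7, 0, 2, 6, 4, 8, 1]


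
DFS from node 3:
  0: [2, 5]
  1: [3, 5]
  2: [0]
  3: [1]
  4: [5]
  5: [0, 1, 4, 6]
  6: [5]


Visit 3, push [1]
Visit 1, push [5]
Visit 5, push [6, 4, 0]
Visit 0, push [2]
Visit 2, push []
Visit 4, push []
Visit 6, push []

DFS order: [3, 1, 5, 0, 2, 4, 6]


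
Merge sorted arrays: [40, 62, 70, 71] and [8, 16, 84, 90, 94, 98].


Take 8 from B
Take 16 from B
Take 40 from A
Take 62 from A
Take 70 from A
Take 71 from A

Merged: [8, 16, 40, 62, 70, 71, 84, 90, 94, 98]


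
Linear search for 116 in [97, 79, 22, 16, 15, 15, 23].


i=0: 97!=116
i=1: 79!=116
i=2: 22!=116
i=3: 16!=116
i=4: 15!=116
i=5: 15!=116
i=6: 23!=116

Not found, 7 comps


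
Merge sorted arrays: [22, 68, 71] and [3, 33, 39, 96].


Take 3 from B
Take 22 from A
Take 33 from B
Take 39 from B
Take 68 from A
Take 71 from A

Merged: [3, 22, 33, 39, 68, 71, 96]


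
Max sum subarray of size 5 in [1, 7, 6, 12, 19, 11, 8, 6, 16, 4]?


[0:5]: 45
[1:6]: 55
[2:7]: 56
[3:8]: 56
[4:9]: 60
[5:10]: 45

Max: 60 at [4:9]


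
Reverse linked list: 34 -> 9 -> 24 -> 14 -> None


Step 1: curr=34, set curr.next=prev(None) | reversed so far: 34
Step 2: curr=9, set curr.next=prev(34) | reversed so far: 9 -> 34
Step 3: curr=24, set curr.next=prev(9) | reversed so far: 24 -> 9 -> 34
Step 4: curr=14, set curr.next=prev(24) | reversed so far: 14 -> 24 -> 9 -> 34

14 -> 24 -> 9 -> 34 -> None


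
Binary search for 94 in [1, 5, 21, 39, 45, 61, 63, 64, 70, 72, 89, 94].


Step 1: lo=0, hi=11, mid=5, val=61
Step 2: lo=6, hi=11, mid=8, val=70
Step 3: lo=9, hi=11, mid=10, val=89
Step 4: lo=11, hi=11, mid=11, val=94

Found at index 11


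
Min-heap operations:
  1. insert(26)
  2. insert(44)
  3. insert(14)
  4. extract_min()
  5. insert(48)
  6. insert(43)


insert(26) -> [26]
insert(44) -> [26, 44]
insert(14) -> [14, 44, 26]
extract_min()->14, [26, 44]
insert(48) -> [26, 44, 48]
insert(43) -> [26, 43, 48, 44]

Final heap: [26, 43, 48, 44]


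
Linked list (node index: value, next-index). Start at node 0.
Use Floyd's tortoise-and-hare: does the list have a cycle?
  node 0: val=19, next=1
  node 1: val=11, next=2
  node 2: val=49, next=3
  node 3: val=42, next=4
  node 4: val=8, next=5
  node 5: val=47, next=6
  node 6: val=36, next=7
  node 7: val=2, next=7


Floyd's tortoise (slow, +1) and hare (fast, +2):
  init: slow=0, fast=0
  step 1: slow=1, fast=2
  step 2: slow=2, fast=4
  step 3: slow=3, fast=6
  step 4: slow=4, fast=7
  step 5: slow=5, fast=7
  step 6: slow=6, fast=7
  step 7: slow=7, fast=7
  slow == fast at node 7: cycle detected

Cycle: yes


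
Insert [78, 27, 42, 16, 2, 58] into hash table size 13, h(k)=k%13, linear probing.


Insert 78: h=0 -> slot 0
Insert 27: h=1 -> slot 1
Insert 42: h=3 -> slot 3
Insert 16: h=3, 1 probes -> slot 4
Insert 2: h=2 -> slot 2
Insert 58: h=6 -> slot 6

Table: [78, 27, 2, 42, 16, None, 58, None, None, None, None, None, None]


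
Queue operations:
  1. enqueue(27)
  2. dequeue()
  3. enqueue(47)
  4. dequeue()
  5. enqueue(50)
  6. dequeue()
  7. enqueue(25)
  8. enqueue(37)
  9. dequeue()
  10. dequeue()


enqueue(27) -> [27]
dequeue()->27, []
enqueue(47) -> [47]
dequeue()->47, []
enqueue(50) -> [50]
dequeue()->50, []
enqueue(25) -> [25]
enqueue(37) -> [25, 37]
dequeue()->25, [37]
dequeue()->37, []

Final queue: []


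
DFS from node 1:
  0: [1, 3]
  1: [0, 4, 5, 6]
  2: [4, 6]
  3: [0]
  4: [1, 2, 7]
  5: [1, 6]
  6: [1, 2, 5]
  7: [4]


Visit 1, push [6, 5, 4, 0]
Visit 0, push [3]
Visit 3, push []
Visit 4, push [7, 2]
Visit 2, push [6]
Visit 6, push [5]
Visit 5, push []
Visit 7, push []

DFS order: [1, 0, 3, 4, 2, 6, 5, 7]


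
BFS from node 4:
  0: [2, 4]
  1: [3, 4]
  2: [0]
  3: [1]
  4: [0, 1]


Visit 4, enqueue [0, 1]
Visit 0, enqueue [2]
Visit 1, enqueue [3]
Visit 2, enqueue []
Visit 3, enqueue []

BFS order: [4, 0, 1, 2, 3]


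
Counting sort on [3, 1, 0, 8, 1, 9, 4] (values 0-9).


Input: [3, 1, 0, 8, 1, 9, 4]
Counts: [1, 2, 0, 1, 1, 0, 0, 0, 1, 1]

Sorted: [0, 1, 1, 3, 4, 8, 9]


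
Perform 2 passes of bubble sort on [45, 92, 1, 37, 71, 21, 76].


Initial: [45, 92, 1, 37, 71, 21, 76]
Pass 1: [45, 1, 37, 71, 21, 76, 92] (5 swaps)
Pass 2: [1, 37, 45, 21, 71, 76, 92] (3 swaps)

After 2 passes: [1, 37, 45, 21, 71, 76, 92]


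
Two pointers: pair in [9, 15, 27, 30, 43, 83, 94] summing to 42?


lo=0(9)+hi=6(94)=103
lo=0(9)+hi=5(83)=92
lo=0(9)+hi=4(43)=52
lo=0(9)+hi=3(30)=39
lo=1(15)+hi=3(30)=45
lo=1(15)+hi=2(27)=42

Yes: 15+27=42


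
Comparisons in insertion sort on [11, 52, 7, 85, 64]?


Algorithm: insertion sort
Input: [11, 52, 7, 85, 64]
Sorted: [7, 11, 52, 64, 85]

6


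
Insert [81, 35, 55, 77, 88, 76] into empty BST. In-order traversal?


Insert 81: root
Insert 35: L from 81
Insert 55: L from 81 -> R from 35
Insert 77: L from 81 -> R from 35 -> R from 55
Insert 88: R from 81
Insert 76: L from 81 -> R from 35 -> R from 55 -> L from 77

In-order: [35, 55, 76, 77, 81, 88]


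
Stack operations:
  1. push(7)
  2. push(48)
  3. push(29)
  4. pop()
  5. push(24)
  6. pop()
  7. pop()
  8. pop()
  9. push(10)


push(7) -> [7]
push(48) -> [7, 48]
push(29) -> [7, 48, 29]
pop()->29, [7, 48]
push(24) -> [7, 48, 24]
pop()->24, [7, 48]
pop()->48, [7]
pop()->7, []
push(10) -> [10]

Final stack: [10]


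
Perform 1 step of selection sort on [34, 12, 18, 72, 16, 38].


Initial: [34, 12, 18, 72, 16, 38]
Step 1: min=12 at 1
  Swap: [12, 34, 18, 72, 16, 38]

After 1 step: [12, 34, 18, 72, 16, 38]


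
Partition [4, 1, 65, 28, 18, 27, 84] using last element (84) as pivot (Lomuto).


Pivot: 84
  4 <= 84: advance i (no swap)
  1 <= 84: advance i (no swap)
  65 <= 84: advance i (no swap)
  28 <= 84: advance i (no swap)
  18 <= 84: advance i (no swap)
  27 <= 84: advance i (no swap)
Place pivot at 6: [4, 1, 65, 28, 18, 27, 84]

Partitioned: [4, 1, 65, 28, 18, 27, 84]


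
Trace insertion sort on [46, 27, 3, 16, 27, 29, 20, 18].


Initial: [46, 27, 3, 16, 27, 29, 20, 18]
Insert 27: [27, 46, 3, 16, 27, 29, 20, 18]
Insert 3: [3, 27, 46, 16, 27, 29, 20, 18]
Insert 16: [3, 16, 27, 46, 27, 29, 20, 18]
Insert 27: [3, 16, 27, 27, 46, 29, 20, 18]
Insert 29: [3, 16, 27, 27, 29, 46, 20, 18]
Insert 20: [3, 16, 20, 27, 27, 29, 46, 18]
Insert 18: [3, 16, 18, 20, 27, 27, 29, 46]

Sorted: [3, 16, 18, 20, 27, 27, 29, 46]


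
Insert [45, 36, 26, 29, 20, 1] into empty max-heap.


Insert 45: [45]
Insert 36: [45, 36]
Insert 26: [45, 36, 26]
Insert 29: [45, 36, 26, 29]
Insert 20: [45, 36, 26, 29, 20]
Insert 1: [45, 36, 26, 29, 20, 1]

Final heap: [45, 36, 26, 29, 20, 1]


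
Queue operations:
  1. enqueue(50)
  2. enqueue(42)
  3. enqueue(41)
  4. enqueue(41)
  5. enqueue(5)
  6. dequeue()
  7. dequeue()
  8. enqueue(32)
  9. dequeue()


enqueue(50) -> [50]
enqueue(42) -> [50, 42]
enqueue(41) -> [50, 42, 41]
enqueue(41) -> [50, 42, 41, 41]
enqueue(5) -> [50, 42, 41, 41, 5]
dequeue()->50, [42, 41, 41, 5]
dequeue()->42, [41, 41, 5]
enqueue(32) -> [41, 41, 5, 32]
dequeue()->41, [41, 5, 32]

Final queue: [41, 5, 32]


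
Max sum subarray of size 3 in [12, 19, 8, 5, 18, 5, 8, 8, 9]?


[0:3]: 39
[1:4]: 32
[2:5]: 31
[3:6]: 28
[4:7]: 31
[5:8]: 21
[6:9]: 25

Max: 39 at [0:3]


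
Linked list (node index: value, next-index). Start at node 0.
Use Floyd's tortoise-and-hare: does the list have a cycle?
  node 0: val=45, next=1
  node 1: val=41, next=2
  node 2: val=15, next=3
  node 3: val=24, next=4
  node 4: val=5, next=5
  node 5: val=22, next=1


Floyd's tortoise (slow, +1) and hare (fast, +2):
  init: slow=0, fast=0
  step 1: slow=1, fast=2
  step 2: slow=2, fast=4
  step 3: slow=3, fast=1
  step 4: slow=4, fast=3
  step 5: slow=5, fast=5
  slow == fast at node 5: cycle detected

Cycle: yes


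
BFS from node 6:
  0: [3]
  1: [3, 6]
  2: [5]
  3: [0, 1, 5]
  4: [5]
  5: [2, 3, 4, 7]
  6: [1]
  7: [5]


Visit 6, enqueue [1]
Visit 1, enqueue [3]
Visit 3, enqueue [0, 5]
Visit 0, enqueue []
Visit 5, enqueue [2, 4, 7]
Visit 2, enqueue []
Visit 4, enqueue []
Visit 7, enqueue []

BFS order: [6, 1, 3, 0, 5, 2, 4, 7]


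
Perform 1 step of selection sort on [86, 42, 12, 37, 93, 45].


Initial: [86, 42, 12, 37, 93, 45]
Step 1: min=12 at 2
  Swap: [12, 42, 86, 37, 93, 45]

After 1 step: [12, 42, 86, 37, 93, 45]


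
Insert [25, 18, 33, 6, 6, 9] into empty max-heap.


Insert 25: [25]
Insert 18: [25, 18]
Insert 33: [33, 18, 25]
Insert 6: [33, 18, 25, 6]
Insert 6: [33, 18, 25, 6, 6]
Insert 9: [33, 18, 25, 6, 6, 9]

Final heap: [33, 18, 25, 6, 6, 9]


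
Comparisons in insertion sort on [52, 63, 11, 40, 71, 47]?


Algorithm: insertion sort
Input: [52, 63, 11, 40, 71, 47]
Sorted: [11, 40, 47, 52, 63, 71]

11


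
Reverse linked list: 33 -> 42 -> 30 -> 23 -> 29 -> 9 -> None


Step 1: curr=33, set curr.next=prev(None) | reversed so far: 33
Step 2: curr=42, set curr.next=prev(33) | reversed so far: 42 -> 33
Step 3: curr=30, set curr.next=prev(42) | reversed so far: 30 -> 42 -> 33
Step 4: curr=23, set curr.next=prev(30) | reversed so far: 23 -> 30 -> 42 -> 33
Step 5: curr=29, set curr.next=prev(23) | reversed so far: 29 -> 23 -> 30 -> 42 -> 33
Step 6: curr=9, set curr.next=prev(29) | reversed so far: 9 -> 29 -> 23 -> 30 -> 42 -> 33

9 -> 29 -> 23 -> 30 -> 42 -> 33 -> None


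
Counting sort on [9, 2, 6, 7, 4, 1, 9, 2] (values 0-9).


Input: [9, 2, 6, 7, 4, 1, 9, 2]
Counts: [0, 1, 2, 0, 1, 0, 1, 1, 0, 2]

Sorted: [1, 2, 2, 4, 6, 7, 9, 9]


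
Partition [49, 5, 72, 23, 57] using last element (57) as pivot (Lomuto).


Pivot: 57
  49 <= 57: advance i (no swap)
  5 <= 57: advance i (no swap)
  23 <= 57: swap -> [49, 5, 23, 72, 57]
Place pivot at 3: [49, 5, 23, 57, 72]

Partitioned: [49, 5, 23, 57, 72]


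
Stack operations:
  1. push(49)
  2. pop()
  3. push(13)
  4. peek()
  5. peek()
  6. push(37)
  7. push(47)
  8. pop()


push(49) -> [49]
pop()->49, []
push(13) -> [13]
peek()->13
peek()->13
push(37) -> [13, 37]
push(47) -> [13, 37, 47]
pop()->47, [13, 37]

Final stack: [13, 37]


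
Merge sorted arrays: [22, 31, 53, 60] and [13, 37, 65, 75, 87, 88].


Take 13 from B
Take 22 from A
Take 31 from A
Take 37 from B
Take 53 from A
Take 60 from A

Merged: [13, 22, 31, 37, 53, 60, 65, 75, 87, 88]


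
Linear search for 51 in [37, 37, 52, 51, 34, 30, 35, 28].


i=0: 37!=51
i=1: 37!=51
i=2: 52!=51
i=3: 51==51 found!

Found at 3, 4 comps


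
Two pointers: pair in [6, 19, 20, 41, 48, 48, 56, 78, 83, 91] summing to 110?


lo=0(6)+hi=9(91)=97
lo=1(19)+hi=9(91)=110

Yes: 19+91=110


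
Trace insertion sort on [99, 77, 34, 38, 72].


Initial: [99, 77, 34, 38, 72]
Insert 77: [77, 99, 34, 38, 72]
Insert 34: [34, 77, 99, 38, 72]
Insert 38: [34, 38, 77, 99, 72]
Insert 72: [34, 38, 72, 77, 99]

Sorted: [34, 38, 72, 77, 99]


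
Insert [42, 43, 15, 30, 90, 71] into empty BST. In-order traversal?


Insert 42: root
Insert 43: R from 42
Insert 15: L from 42
Insert 30: L from 42 -> R from 15
Insert 90: R from 42 -> R from 43
Insert 71: R from 42 -> R from 43 -> L from 90

In-order: [15, 30, 42, 43, 71, 90]


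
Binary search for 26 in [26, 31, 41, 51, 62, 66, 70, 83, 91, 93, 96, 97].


Step 1: lo=0, hi=11, mid=5, val=66
Step 2: lo=0, hi=4, mid=2, val=41
Step 3: lo=0, hi=1, mid=0, val=26

Found at index 0


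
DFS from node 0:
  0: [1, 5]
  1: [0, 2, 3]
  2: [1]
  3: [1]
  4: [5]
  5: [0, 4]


Visit 0, push [5, 1]
Visit 1, push [3, 2]
Visit 2, push []
Visit 3, push []
Visit 5, push [4]
Visit 4, push []

DFS order: [0, 1, 2, 3, 5, 4]


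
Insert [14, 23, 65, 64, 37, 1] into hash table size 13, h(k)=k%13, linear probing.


Insert 14: h=1 -> slot 1
Insert 23: h=10 -> slot 10
Insert 65: h=0 -> slot 0
Insert 64: h=12 -> slot 12
Insert 37: h=11 -> slot 11
Insert 1: h=1, 1 probes -> slot 2

Table: [65, 14, 1, None, None, None, None, None, None, None, 23, 37, 64]


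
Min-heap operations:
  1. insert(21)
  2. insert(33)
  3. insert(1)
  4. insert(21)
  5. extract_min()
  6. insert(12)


insert(21) -> [21]
insert(33) -> [21, 33]
insert(1) -> [1, 33, 21]
insert(21) -> [1, 21, 21, 33]
extract_min()->1, [21, 21, 33]
insert(12) -> [12, 21, 33, 21]

Final heap: [12, 21, 33, 21]


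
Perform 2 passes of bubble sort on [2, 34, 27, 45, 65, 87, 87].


Initial: [2, 34, 27, 45, 65, 87, 87]
Pass 1: [2, 27, 34, 45, 65, 87, 87] (1 swaps)
Pass 2: [2, 27, 34, 45, 65, 87, 87] (0 swaps)

After 2 passes: [2, 27, 34, 45, 65, 87, 87]


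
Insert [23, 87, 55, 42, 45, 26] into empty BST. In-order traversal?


Insert 23: root
Insert 87: R from 23
Insert 55: R from 23 -> L from 87
Insert 42: R from 23 -> L from 87 -> L from 55
Insert 45: R from 23 -> L from 87 -> L from 55 -> R from 42
Insert 26: R from 23 -> L from 87 -> L from 55 -> L from 42

In-order: [23, 26, 42, 45, 55, 87]


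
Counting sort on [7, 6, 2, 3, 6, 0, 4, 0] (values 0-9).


Input: [7, 6, 2, 3, 6, 0, 4, 0]
Counts: [2, 0, 1, 1, 1, 0, 2, 1, 0, 0]

Sorted: [0, 0, 2, 3, 4, 6, 6, 7]


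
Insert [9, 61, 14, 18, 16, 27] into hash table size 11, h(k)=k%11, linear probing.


Insert 9: h=9 -> slot 9
Insert 61: h=6 -> slot 6
Insert 14: h=3 -> slot 3
Insert 18: h=7 -> slot 7
Insert 16: h=5 -> slot 5
Insert 27: h=5, 3 probes -> slot 8

Table: [None, None, None, 14, None, 16, 61, 18, 27, 9, None]


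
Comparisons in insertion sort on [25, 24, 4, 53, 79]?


Algorithm: insertion sort
Input: [25, 24, 4, 53, 79]
Sorted: [4, 24, 25, 53, 79]

5


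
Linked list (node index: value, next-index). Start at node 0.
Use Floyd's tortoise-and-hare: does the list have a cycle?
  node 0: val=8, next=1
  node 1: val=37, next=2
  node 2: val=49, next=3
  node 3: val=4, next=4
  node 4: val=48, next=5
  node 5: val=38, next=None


Floyd's tortoise (slow, +1) and hare (fast, +2):
  init: slow=0, fast=0
  step 1: slow=1, fast=2
  step 2: slow=2, fast=4
  step 3: fast 4->5->None, no cycle

Cycle: no


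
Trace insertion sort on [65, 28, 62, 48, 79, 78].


Initial: [65, 28, 62, 48, 79, 78]
Insert 28: [28, 65, 62, 48, 79, 78]
Insert 62: [28, 62, 65, 48, 79, 78]
Insert 48: [28, 48, 62, 65, 79, 78]
Insert 79: [28, 48, 62, 65, 79, 78]
Insert 78: [28, 48, 62, 65, 78, 79]

Sorted: [28, 48, 62, 65, 78, 79]


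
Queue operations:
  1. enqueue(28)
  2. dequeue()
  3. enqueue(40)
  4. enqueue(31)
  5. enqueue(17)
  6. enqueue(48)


enqueue(28) -> [28]
dequeue()->28, []
enqueue(40) -> [40]
enqueue(31) -> [40, 31]
enqueue(17) -> [40, 31, 17]
enqueue(48) -> [40, 31, 17, 48]

Final queue: [40, 31, 17, 48]


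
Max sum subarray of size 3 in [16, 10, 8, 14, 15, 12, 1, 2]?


[0:3]: 34
[1:4]: 32
[2:5]: 37
[3:6]: 41
[4:7]: 28
[5:8]: 15

Max: 41 at [3:6]


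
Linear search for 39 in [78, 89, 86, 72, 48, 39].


i=0: 78!=39
i=1: 89!=39
i=2: 86!=39
i=3: 72!=39
i=4: 48!=39
i=5: 39==39 found!

Found at 5, 6 comps


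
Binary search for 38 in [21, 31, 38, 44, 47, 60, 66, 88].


Step 1: lo=0, hi=7, mid=3, val=44
Step 2: lo=0, hi=2, mid=1, val=31
Step 3: lo=2, hi=2, mid=2, val=38

Found at index 2


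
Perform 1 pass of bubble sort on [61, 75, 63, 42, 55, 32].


Initial: [61, 75, 63, 42, 55, 32]
Pass 1: [61, 63, 42, 55, 32, 75] (4 swaps)

After 1 pass: [61, 63, 42, 55, 32, 75]


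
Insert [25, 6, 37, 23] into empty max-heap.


Insert 25: [25]
Insert 6: [25, 6]
Insert 37: [37, 6, 25]
Insert 23: [37, 23, 25, 6]

Final heap: [37, 23, 25, 6]


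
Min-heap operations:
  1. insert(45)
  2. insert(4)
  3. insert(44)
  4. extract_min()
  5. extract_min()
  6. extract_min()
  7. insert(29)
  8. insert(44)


insert(45) -> [45]
insert(4) -> [4, 45]
insert(44) -> [4, 45, 44]
extract_min()->4, [44, 45]
extract_min()->44, [45]
extract_min()->45, []
insert(29) -> [29]
insert(44) -> [29, 44]

Final heap: [29, 44]


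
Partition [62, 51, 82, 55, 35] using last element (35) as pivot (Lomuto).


Pivot: 35
Place pivot at 0: [35, 51, 82, 55, 62]

Partitioned: [35, 51, 82, 55, 62]


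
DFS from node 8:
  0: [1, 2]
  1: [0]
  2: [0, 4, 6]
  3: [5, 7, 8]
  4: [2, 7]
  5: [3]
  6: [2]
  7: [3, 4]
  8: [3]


Visit 8, push [3]
Visit 3, push [7, 5]
Visit 5, push []
Visit 7, push [4]
Visit 4, push [2]
Visit 2, push [6, 0]
Visit 0, push [1]
Visit 1, push []
Visit 6, push []

DFS order: [8, 3, 5, 7, 4, 2, 0, 1, 6]


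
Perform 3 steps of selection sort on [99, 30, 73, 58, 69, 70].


Initial: [99, 30, 73, 58, 69, 70]
Step 1: min=30 at 1
  Swap: [30, 99, 73, 58, 69, 70]
Step 2: min=58 at 3
  Swap: [30, 58, 73, 99, 69, 70]
Step 3: min=69 at 4
  Swap: [30, 58, 69, 99, 73, 70]

After 3 steps: [30, 58, 69, 99, 73, 70]


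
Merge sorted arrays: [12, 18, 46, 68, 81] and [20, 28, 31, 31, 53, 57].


Take 12 from A
Take 18 from A
Take 20 from B
Take 28 from B
Take 31 from B
Take 31 from B
Take 46 from A
Take 53 from B
Take 57 from B

Merged: [12, 18, 20, 28, 31, 31, 46, 53, 57, 68, 81]


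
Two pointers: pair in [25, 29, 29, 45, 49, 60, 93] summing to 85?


lo=0(25)+hi=6(93)=118
lo=0(25)+hi=5(60)=85

Yes: 25+60=85


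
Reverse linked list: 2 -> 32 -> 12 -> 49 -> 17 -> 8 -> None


Step 1: curr=2, set curr.next=prev(None) | reversed so far: 2
Step 2: curr=32, set curr.next=prev(2) | reversed so far: 32 -> 2
Step 3: curr=12, set curr.next=prev(32) | reversed so far: 12 -> 32 -> 2
Step 4: curr=49, set curr.next=prev(12) | reversed so far: 49 -> 12 -> 32 -> 2
Step 5: curr=17, set curr.next=prev(49) | reversed so far: 17 -> 49 -> 12 -> 32 -> 2
Step 6: curr=8, set curr.next=prev(17) | reversed so far: 8 -> 17 -> 49 -> 12 -> 32 -> 2

8 -> 17 -> 49 -> 12 -> 32 -> 2 -> None


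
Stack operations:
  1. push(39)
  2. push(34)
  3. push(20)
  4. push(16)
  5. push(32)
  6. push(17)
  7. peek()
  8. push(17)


push(39) -> [39]
push(34) -> [39, 34]
push(20) -> [39, 34, 20]
push(16) -> [39, 34, 20, 16]
push(32) -> [39, 34, 20, 16, 32]
push(17) -> [39, 34, 20, 16, 32, 17]
peek()->17
push(17) -> [39, 34, 20, 16, 32, 17, 17]

Final stack: [39, 34, 20, 16, 32, 17, 17]


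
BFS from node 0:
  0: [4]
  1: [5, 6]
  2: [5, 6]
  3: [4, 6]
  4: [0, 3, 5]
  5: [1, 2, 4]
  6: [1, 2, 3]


Visit 0, enqueue [4]
Visit 4, enqueue [3, 5]
Visit 3, enqueue [6]
Visit 5, enqueue [1, 2]
Visit 6, enqueue []
Visit 1, enqueue []
Visit 2, enqueue []

BFS order: [0, 4, 3, 5, 6, 1, 2]


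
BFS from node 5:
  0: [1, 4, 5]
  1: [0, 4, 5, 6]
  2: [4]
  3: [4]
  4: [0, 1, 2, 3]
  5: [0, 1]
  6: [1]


Visit 5, enqueue [0, 1]
Visit 0, enqueue [4]
Visit 1, enqueue [6]
Visit 4, enqueue [2, 3]
Visit 6, enqueue []
Visit 2, enqueue []
Visit 3, enqueue []

BFS order: [5, 0, 1, 4, 6, 2, 3]


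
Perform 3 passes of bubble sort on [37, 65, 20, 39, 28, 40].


Initial: [37, 65, 20, 39, 28, 40]
Pass 1: [37, 20, 39, 28, 40, 65] (4 swaps)
Pass 2: [20, 37, 28, 39, 40, 65] (2 swaps)
Pass 3: [20, 28, 37, 39, 40, 65] (1 swaps)

After 3 passes: [20, 28, 37, 39, 40, 65]


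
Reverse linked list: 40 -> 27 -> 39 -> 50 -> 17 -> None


Step 1: curr=40, set curr.next=prev(None) | reversed so far: 40
Step 2: curr=27, set curr.next=prev(40) | reversed so far: 27 -> 40
Step 3: curr=39, set curr.next=prev(27) | reversed so far: 39 -> 27 -> 40
Step 4: curr=50, set curr.next=prev(39) | reversed so far: 50 -> 39 -> 27 -> 40
Step 5: curr=17, set curr.next=prev(50) | reversed so far: 17 -> 50 -> 39 -> 27 -> 40

17 -> 50 -> 39 -> 27 -> 40 -> None


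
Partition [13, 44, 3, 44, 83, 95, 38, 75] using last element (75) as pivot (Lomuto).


Pivot: 75
  13 <= 75: advance i (no swap)
  44 <= 75: advance i (no swap)
  3 <= 75: advance i (no swap)
  44 <= 75: advance i (no swap)
  38 <= 75: swap -> [13, 44, 3, 44, 38, 95, 83, 75]
Place pivot at 5: [13, 44, 3, 44, 38, 75, 83, 95]

Partitioned: [13, 44, 3, 44, 38, 75, 83, 95]


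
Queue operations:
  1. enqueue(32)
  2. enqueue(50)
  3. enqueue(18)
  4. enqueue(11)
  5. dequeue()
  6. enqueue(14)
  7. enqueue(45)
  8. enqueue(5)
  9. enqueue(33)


enqueue(32) -> [32]
enqueue(50) -> [32, 50]
enqueue(18) -> [32, 50, 18]
enqueue(11) -> [32, 50, 18, 11]
dequeue()->32, [50, 18, 11]
enqueue(14) -> [50, 18, 11, 14]
enqueue(45) -> [50, 18, 11, 14, 45]
enqueue(5) -> [50, 18, 11, 14, 45, 5]
enqueue(33) -> [50, 18, 11, 14, 45, 5, 33]

Final queue: [50, 18, 11, 14, 45, 5, 33]
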